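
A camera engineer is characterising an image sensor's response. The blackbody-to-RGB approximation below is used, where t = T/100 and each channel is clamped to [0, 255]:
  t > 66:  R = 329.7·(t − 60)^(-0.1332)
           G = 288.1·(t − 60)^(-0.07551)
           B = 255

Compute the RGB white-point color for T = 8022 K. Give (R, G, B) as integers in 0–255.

(221, 230, 255)

t = 8022/100 = 80.22; the t > 66 branch applies.
R = 329.7·(80.22 − 60)^(-0.1332) = 329.7·20.22^(-0.1332) = 329.7·0.66999 = 220.897.
G = 288.1·(80.22 − 60)^(-0.07551) = 288.1·20.22^(-0.07551) = 288.1·0.79689 = 229.585.
B = 255 by definition for t > 66.
Rounded: (221, 230, 255).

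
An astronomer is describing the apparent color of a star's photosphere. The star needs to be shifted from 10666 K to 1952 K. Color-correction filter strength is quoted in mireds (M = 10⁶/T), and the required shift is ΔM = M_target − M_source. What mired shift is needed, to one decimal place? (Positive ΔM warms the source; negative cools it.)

+418.5 mireds

M_source = 10⁶/10666 = 93.756; M_target = 10⁶/1952 = 512.295.
ΔM = 512.295 − 93.756 = 418.539 → +418.5 mireds, a warming shift.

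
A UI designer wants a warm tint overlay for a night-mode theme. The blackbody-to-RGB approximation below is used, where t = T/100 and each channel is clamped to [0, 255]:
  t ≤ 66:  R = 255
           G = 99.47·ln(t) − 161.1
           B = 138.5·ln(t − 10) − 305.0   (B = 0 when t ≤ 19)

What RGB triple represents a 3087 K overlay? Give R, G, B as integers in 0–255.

t = 3087/100 = 30.87; the t ≤ 66 branch applies.
R = 255 by definition for t ≤ 66.
G = 99.47·ln 30.87 − 161.1 = 99.47·3.4298 − 161.1 = 180.061.
B = 138.5·ln(30.87 − 10) − 305.0 = 138.5·ln 20.87 − 305.0 = 138.5·3.0383 − 305.0 = 115.806.
Rounded: (255, 180, 116).

R=255, G=180, B=116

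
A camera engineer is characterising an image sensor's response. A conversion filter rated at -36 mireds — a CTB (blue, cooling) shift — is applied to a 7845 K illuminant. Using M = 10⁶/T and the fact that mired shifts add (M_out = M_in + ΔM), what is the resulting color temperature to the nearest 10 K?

10930 K

M_in = 10⁶/7845 = 127.47 mireds.
M_out = 127.47 + (-36) = 91.47 mireds.
T_out = 10⁶/91.47 = 10932.6 K → 10930 K.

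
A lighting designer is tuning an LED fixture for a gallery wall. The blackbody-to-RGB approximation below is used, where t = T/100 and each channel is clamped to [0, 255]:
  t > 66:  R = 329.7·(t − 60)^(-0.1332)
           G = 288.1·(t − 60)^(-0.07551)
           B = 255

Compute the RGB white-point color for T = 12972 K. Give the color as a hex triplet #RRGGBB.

t = 12972/100 = 129.72; the t > 66 branch applies.
R = 329.7·(129.72 − 60)^(-0.1332) = 329.7·69.72^(-0.1332) = 329.7·0.56815 = 187.320.
G = 288.1·(129.72 − 60)^(-0.07551) = 288.1·69.72^(-0.07551) = 288.1·0.72579 = 209.099.
B = 255 by definition for t > 66.
Rounded: (187, 209, 255).
In hex: #BBD1FF.

#BBD1FF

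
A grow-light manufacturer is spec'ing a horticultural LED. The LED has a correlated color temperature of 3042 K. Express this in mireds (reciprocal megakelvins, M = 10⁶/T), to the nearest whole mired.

329 mireds

M = 10⁶ / 3042 = 328.731 → 329 mireds.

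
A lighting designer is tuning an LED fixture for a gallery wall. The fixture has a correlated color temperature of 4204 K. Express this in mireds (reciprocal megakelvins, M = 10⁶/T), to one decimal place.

M = 10⁶ / 4204 = 237.869 → 237.9 mireds.

237.9 mireds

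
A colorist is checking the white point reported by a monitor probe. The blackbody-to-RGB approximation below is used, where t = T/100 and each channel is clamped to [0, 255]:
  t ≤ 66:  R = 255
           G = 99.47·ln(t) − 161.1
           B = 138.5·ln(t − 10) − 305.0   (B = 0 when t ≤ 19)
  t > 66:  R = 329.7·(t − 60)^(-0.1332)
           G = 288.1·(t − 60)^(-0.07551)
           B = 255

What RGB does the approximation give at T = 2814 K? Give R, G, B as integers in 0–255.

R=255, G=171, B=96

t = 2814/100 = 28.14; the t ≤ 66 branch applies.
R = 255 by definition for t ≤ 66.
G = 99.47·ln 28.14 − 161.1 = 99.47·3.3372 − 161.1 = 170.850.
B = 138.5·ln(28.14 − 10) − 305.0 = 138.5·ln 18.14 − 305.0 = 138.5·2.8981 − 305.0 = 96.390.
Rounded: (255, 171, 96).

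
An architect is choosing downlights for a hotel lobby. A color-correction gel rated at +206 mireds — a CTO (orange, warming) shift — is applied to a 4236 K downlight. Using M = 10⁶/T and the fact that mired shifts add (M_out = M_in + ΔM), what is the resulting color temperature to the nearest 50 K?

2250 K

M_in = 10⁶/4236 = 236.07 mireds.
M_out = 236.07 + (+206) = 442.07 mireds.
T_out = 10⁶/442.07 = 2262.1 K → 2250 K.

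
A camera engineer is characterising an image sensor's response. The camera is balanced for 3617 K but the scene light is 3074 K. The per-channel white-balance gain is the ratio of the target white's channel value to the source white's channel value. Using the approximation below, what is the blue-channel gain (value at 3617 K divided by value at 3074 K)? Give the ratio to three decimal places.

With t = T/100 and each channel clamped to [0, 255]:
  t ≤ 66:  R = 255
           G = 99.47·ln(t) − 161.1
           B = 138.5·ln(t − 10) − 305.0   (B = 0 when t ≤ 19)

1.280

At 3074 K (t = 30.74):
  B = 138.5·ln(30.74 − 10) − 305.0 = 138.5·ln 20.74 − 305.0 = 138.5·3.0321 − 305.0 = 114.941.
At 3617 K (t = 36.17):
  B = 138.5·ln(36.17 − 10) − 305.0 = 138.5·ln 26.17 − 305.0 = 138.5·3.2646 − 305.0 = 147.149.
Gain = 147.149 / 114.941 = 1.2802 → 1.280.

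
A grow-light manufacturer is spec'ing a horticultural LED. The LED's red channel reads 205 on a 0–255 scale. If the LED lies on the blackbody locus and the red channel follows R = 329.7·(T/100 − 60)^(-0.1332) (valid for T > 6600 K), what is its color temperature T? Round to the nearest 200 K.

9600 K

(t − 60)^(-0.1332) = 205/329.7 = 0.62178.
t − 60 = 0.62178^(1/-0.1332) = 0.62178^(-7.508) = 35.423, so t = 95.423.
T = 100·t = 9542 K → 9600 K to the nearest 200 K.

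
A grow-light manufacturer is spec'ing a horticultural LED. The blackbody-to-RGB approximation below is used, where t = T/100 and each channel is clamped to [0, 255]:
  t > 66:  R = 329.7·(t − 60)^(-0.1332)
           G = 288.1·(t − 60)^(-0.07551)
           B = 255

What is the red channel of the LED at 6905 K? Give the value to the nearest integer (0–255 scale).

246

t = 6905/100 = 69.05; the t > 66 branch applies.
R = 329.7·(69.05 − 60)^(-0.1332) = 329.7·9.05^(-0.1332) = 329.7·0.74572 = 245.863.
Rounded: 246.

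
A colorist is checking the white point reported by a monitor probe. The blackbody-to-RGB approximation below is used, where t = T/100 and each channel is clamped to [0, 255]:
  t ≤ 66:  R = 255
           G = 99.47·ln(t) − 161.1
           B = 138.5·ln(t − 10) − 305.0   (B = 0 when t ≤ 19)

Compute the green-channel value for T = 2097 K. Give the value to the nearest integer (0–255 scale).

142

t = 2097/100 = 20.97; the t ≤ 66 branch applies.
G = 99.47·ln 20.97 − 161.1 = 99.47·3.0431 − 161.1 = 141.596.
Rounded: 142.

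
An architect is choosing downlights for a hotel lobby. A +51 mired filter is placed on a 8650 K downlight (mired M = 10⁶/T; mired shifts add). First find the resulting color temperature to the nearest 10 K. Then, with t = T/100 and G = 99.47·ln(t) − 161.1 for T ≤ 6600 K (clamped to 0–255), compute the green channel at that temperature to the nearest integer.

M_in = 10⁶/8650 = 115.61; M_out = 115.61 + (+51) = 166.61.
T_out = 10⁶/166.61 = 6002.2 K → 6000 K; t = 60.
G = 99.47·ln 60 − 161.1 = 99.47·4.0943 − 161.1 = 246.164.
Rounded: 246.

246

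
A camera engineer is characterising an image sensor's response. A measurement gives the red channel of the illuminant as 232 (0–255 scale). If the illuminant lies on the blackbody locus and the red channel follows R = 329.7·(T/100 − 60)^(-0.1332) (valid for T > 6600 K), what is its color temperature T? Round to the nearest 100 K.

(t − 60)^(-0.1332) = 232/329.7 = 0.70367.
t − 60 = 0.70367^(1/-0.1332) = 0.70367^(-7.508) = 13.992, so t = 73.992.
T = 100·t = 7399 K → 7400 K to the nearest 100 K.

7400 K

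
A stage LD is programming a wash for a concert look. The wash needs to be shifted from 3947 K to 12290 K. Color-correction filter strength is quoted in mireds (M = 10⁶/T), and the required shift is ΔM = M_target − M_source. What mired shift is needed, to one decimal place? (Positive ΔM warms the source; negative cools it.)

-172.0 mireds

M_source = 10⁶/3947 = 253.357; M_target = 10⁶/12290 = 81.367.
ΔM = 81.367 − 253.357 = -171.990 → -172.0 mireds, a cooling shift.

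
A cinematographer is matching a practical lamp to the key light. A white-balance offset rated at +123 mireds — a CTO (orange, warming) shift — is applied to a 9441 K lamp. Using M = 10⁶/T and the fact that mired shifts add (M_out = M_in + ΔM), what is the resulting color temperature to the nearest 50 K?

M_in = 10⁶/9441 = 105.92 mireds.
M_out = 105.92 + (+123) = 228.92 mireds.
T_out = 10⁶/228.92 = 4368.3 K → 4350 K.

4350 K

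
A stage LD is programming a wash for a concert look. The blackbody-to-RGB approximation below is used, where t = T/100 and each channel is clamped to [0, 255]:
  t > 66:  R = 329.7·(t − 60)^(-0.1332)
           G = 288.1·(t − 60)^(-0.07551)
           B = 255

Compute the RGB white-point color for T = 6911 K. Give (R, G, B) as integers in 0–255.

(246, 244, 255)

t = 6911/100 = 69.11; the t > 66 branch applies.
R = 329.7·(69.11 − 60)^(-0.1332) = 329.7·9.11^(-0.1332) = 329.7·0.74506 = 245.647.
G = 288.1·(69.11 − 60)^(-0.07551) = 288.1·9.11^(-0.07551) = 288.1·0.84634 = 243.832.
B = 255 by definition for t > 66.
Rounded: (246, 244, 255).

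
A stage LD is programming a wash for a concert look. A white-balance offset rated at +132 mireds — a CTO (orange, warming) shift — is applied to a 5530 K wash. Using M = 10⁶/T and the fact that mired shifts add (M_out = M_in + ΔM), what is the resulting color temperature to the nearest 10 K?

3200 K

M_in = 10⁶/5530 = 180.83 mireds.
M_out = 180.83 + (+132) = 312.83 mireds.
T_out = 10⁶/312.83 = 3196.6 K → 3200 K.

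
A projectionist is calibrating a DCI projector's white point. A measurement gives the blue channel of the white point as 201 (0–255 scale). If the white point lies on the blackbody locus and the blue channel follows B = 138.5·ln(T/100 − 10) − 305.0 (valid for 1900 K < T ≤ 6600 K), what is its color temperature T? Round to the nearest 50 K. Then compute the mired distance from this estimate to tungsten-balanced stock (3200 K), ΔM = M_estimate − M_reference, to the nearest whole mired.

-106 mireds

ln(t − 10) = (201 + 305.0) / 138.5 = 3.6534.
t − 10 = e^3.6534 = 38.607, so t = 48.607.
T = 100·t = 4861 K → 4850 K to the nearest 50 K.
M_estimate = 10⁶/4850 = 206.19; M_reference = 10⁶/3200 = 312.50.
ΔM = 206.19 − 312.50 = -106.31 → -106 mireds.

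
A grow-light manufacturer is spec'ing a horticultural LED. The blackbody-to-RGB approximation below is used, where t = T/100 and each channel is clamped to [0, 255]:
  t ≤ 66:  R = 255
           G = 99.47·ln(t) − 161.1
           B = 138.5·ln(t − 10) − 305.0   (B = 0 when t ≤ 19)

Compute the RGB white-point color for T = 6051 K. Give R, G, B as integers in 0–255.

R=255, G=247, B=238

t = 6051/100 = 60.51; the t ≤ 66 branch applies.
R = 255 by definition for t ≤ 66.
G = 99.47·ln 60.51 − 161.1 = 99.47·4.1028 − 161.1 = 247.006.
B = 138.5·ln(60.51 − 10) − 305.0 = 138.5·ln 50.51 − 305.0 = 138.5·3.9222 − 305.0 = 238.221.
Rounded: (255, 247, 238).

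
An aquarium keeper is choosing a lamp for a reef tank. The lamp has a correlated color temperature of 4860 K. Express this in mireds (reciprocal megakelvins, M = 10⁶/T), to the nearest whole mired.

206 mireds

M = 10⁶ / 4860 = 205.761 → 206 mireds.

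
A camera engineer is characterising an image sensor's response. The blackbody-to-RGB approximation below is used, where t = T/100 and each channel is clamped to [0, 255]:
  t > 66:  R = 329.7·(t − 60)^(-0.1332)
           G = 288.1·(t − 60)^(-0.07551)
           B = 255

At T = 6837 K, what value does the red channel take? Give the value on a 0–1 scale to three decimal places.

0.974

t = 6837/100 = 68.37; the t > 66 branch applies.
R = 329.7·(68.37 − 60)^(-0.1332) = 329.7·8.37^(-0.1332) = 329.7·0.75352 = 248.435.
On a 0–1 scale: 248.435/255 = 0.9743 → 0.974.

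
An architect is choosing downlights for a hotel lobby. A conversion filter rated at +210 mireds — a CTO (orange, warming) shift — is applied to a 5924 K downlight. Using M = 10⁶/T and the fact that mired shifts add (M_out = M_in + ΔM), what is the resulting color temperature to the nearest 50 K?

2650 K

M_in = 10⁶/5924 = 168.80 mireds.
M_out = 168.80 + (+210) = 378.80 mireds.
T_out = 10⁶/378.80 = 2639.9 K → 2650 K.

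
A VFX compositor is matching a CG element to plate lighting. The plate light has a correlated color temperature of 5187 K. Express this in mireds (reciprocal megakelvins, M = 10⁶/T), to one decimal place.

192.8 mireds

M = 10⁶ / 5187 = 192.790 → 192.8 mireds.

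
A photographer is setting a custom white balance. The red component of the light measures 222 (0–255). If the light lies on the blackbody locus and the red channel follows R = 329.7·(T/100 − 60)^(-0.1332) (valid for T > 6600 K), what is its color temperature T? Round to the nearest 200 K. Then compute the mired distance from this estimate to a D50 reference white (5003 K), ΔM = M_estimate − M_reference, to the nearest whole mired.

(t − 60)^(-0.1332) = 222/329.7 = 0.67334.
t − 60 = 0.67334^(1/-0.1332) = 0.67334^(-7.508) = 19.478, so t = 79.478.
T = 100·t = 7948 K → 8000 K to the nearest 200 K.
M_estimate = 10⁶/8000 = 125.00; M_reference = 10⁶/5003 = 199.88.
ΔM = 125.00 − 199.88 = -74.88 → -75 mireds.

-75 mireds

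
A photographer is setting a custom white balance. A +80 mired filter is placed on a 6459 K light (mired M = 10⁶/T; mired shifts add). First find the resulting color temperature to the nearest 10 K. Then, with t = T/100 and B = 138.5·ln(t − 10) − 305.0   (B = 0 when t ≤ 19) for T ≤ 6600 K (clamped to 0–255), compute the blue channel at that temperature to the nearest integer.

M_in = 10⁶/6459 = 154.82; M_out = 154.82 + (+80) = 234.82.
T_out = 10⁶/234.82 = 4258.5 K → 4260 K; t = 42.6.
B = 138.5·ln(42.6 − 10) − 305.0 = 138.5·ln 32.6 − 305.0 = 138.5·3.4843 − 305.0 = 177.577.
Rounded: 178.

178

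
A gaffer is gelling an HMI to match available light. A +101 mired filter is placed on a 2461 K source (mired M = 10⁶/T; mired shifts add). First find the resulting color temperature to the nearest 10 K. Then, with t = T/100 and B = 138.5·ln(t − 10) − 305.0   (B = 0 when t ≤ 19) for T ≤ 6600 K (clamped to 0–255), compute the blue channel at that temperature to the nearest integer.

M_in = 10⁶/2461 = 406.34; M_out = 406.34 + (+101) = 507.34.
T_out = 10⁶/507.34 = 1971.1 K → 1970 K; t = 19.7.
B = 138.5·ln(19.7 − 10) − 305.0 = 138.5·ln 9.7 − 305.0 = 138.5·2.2721 − 305.0 = 9.689.
Rounded: 10.

10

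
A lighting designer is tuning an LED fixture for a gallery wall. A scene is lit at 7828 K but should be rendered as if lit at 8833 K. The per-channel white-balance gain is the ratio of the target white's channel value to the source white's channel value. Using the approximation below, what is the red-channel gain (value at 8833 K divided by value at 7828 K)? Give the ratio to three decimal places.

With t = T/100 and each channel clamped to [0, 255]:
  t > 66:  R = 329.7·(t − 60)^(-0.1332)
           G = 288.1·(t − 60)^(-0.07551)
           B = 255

At 7828 K (t = 78.28):
  R = 329.7·(78.28 − 60)^(-0.1332) = 329.7·18.28^(-0.1332) = 329.7·0.67905 = 223.884.
At 8833 K (t = 88.33):
  R = 329.7·(88.33 − 60)^(-0.1332) = 329.7·28.33^(-0.1332) = 329.7·0.64056 = 211.193.
Gain = 211.193 / 223.884 = 0.9433 → 0.943.

0.943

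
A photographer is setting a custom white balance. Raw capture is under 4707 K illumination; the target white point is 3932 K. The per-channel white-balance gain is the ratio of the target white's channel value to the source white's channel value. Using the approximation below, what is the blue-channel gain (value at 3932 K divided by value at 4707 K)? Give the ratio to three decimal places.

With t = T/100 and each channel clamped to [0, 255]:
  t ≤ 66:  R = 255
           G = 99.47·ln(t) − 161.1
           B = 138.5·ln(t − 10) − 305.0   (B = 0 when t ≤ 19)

At 4707 K (t = 47.07):
  B = 138.5·ln(47.07 − 10) − 305.0 = 138.5·ln 37.07 − 305.0 = 138.5·3.6128 − 305.0 = 195.374.
At 3932 K (t = 39.32):
  B = 138.5·ln(39.32 − 10) − 305.0 = 138.5·ln 29.32 − 305.0 = 138.5·3.3783 − 305.0 = 162.890.
Gain = 162.890 / 195.374 = 0.8337 → 0.834.

0.834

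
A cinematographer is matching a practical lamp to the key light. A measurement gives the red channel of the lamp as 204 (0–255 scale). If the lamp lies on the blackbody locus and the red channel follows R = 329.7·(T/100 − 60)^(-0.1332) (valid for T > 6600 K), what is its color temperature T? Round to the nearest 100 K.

(t − 60)^(-0.1332) = 204/329.7 = 0.61874.
t − 60 = 0.61874^(1/-0.1332) = 0.61874^(-7.508) = 36.748, so t = 96.748.
T = 100·t = 9675 K → 9700 K to the nearest 100 K.

9700 K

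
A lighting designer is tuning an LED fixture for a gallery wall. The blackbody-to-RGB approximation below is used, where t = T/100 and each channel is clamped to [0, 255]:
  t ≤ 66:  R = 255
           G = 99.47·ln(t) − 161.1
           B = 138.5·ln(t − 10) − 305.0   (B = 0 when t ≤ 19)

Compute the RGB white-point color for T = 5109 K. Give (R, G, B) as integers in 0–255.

(255, 230, 210)

t = 5109/100 = 51.09; the t ≤ 66 branch applies.
R = 255 by definition for t ≤ 66.
G = 99.47·ln 51.09 − 161.1 = 99.47·3.9336 − 161.1 = 230.174.
B = 138.5·ln(51.09 − 10) − 305.0 = 138.5·ln 41.09 − 305.0 = 138.5·3.7158 − 305.0 = 209.633.
Rounded: (255, 230, 210).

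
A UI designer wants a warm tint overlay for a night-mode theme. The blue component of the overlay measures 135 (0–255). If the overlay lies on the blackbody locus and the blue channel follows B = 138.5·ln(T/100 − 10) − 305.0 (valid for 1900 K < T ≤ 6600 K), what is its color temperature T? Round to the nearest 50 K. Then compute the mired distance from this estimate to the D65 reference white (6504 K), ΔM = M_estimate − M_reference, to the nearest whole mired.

+140 mireds

ln(t − 10) = (135 + 305.0) / 138.5 = 3.1769.
t − 10 = e^3.1769 = 23.972, so t = 33.972.
T = 100·t = 3397 K → 3400 K to the nearest 50 K.
M_estimate = 10⁶/3400 = 294.12; M_reference = 10⁶/6504 = 153.75.
ΔM = 294.12 − 153.75 = 140.37 → +140 mireds.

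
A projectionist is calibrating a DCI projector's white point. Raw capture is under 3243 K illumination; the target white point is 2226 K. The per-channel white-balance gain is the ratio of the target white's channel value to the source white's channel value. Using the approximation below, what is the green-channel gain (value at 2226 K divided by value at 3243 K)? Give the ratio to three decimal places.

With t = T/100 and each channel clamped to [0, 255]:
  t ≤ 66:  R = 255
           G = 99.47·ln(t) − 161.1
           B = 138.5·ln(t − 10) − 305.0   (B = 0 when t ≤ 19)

At 3243 K (t = 32.43):
  G = 99.47·ln 32.43 − 161.1 = 99.47·3.4791 − 161.1 = 184.964.
At 2226 K (t = 22.26):
  G = 99.47·ln 22.26 − 161.1 = 99.47·3.1028 − 161.1 = 147.535.
Gain = 147.535 / 184.964 = 0.7976 → 0.798.

0.798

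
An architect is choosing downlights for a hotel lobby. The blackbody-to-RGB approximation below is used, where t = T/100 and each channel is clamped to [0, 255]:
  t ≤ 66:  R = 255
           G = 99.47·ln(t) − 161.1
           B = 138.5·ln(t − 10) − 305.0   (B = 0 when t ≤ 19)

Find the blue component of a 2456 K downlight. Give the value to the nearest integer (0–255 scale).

t = 2456/100 = 24.56; the t ≤ 66 branch applies.
B = 138.5·ln(24.56 − 10) − 305.0 = 138.5·ln 14.56 − 305.0 = 138.5·2.6783 − 305.0 = 65.942.
Rounded: 66.

66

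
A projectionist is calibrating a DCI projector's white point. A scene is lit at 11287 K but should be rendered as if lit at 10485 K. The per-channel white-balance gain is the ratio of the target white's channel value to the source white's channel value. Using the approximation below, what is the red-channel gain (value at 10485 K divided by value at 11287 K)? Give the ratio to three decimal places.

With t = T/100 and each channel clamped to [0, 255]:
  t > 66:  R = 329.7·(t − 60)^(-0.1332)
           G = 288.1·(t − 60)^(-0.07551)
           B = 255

At 11287 K (t = 112.87):
  R = 329.7·(112.87 − 60)^(-0.1332) = 329.7·52.87^(-0.1332) = 329.7·0.58948 = 194.351.
At 10485 K (t = 104.85):
  R = 329.7·(104.85 − 60)^(-0.1332) = 329.7·44.85^(-0.1332) = 329.7·0.60254 = 198.657.
Gain = 198.657 / 194.351 = 1.0222 → 1.022.

1.022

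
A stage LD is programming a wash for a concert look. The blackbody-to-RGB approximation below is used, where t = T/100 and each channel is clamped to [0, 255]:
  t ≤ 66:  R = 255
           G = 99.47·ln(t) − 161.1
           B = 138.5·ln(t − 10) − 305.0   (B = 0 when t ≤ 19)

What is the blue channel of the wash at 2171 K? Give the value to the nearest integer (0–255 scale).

t = 2171/100 = 21.71; the t ≤ 66 branch applies.
B = 138.5·ln(21.71 − 10) − 305.0 = 138.5·ln 11.71 − 305.0 = 138.5·2.4604 − 305.0 = 35.771.
Rounded: 36.

36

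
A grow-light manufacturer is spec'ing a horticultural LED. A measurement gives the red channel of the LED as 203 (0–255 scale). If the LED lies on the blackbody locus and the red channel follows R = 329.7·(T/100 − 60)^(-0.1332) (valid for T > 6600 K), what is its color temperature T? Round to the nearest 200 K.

9800 K

(t − 60)^(-0.1332) = 203/329.7 = 0.61571.
t − 60 = 0.61571^(1/-0.1332) = 0.61571^(-7.508) = 38.129, so t = 98.129.
T = 100·t = 9813 K → 9800 K to the nearest 200 K.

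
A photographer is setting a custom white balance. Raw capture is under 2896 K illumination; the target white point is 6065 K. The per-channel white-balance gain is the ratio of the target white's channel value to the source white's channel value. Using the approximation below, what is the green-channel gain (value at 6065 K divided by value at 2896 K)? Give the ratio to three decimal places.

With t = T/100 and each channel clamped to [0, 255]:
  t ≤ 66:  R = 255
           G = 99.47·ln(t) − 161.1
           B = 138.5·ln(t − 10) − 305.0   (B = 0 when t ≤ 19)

1.423

At 2896 K (t = 28.96):
  G = 99.47·ln 28.96 − 161.1 = 99.47·3.3659 − 161.1 = 173.708.
At 6065 K (t = 60.65):
  G = 99.47·ln 60.65 − 161.1 = 99.47·4.1051 − 161.1 = 247.236.
Gain = 247.236 / 173.708 = 1.4233 → 1.423.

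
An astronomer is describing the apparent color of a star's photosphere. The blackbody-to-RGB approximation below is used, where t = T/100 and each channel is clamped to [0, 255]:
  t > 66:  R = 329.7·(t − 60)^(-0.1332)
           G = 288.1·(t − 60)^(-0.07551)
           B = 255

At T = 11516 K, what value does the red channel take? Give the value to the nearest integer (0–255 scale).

193

t = 11516/100 = 115.16; the t > 66 branch applies.
R = 329.7·(115.16 − 60)^(-0.1332) = 329.7·55.16^(-0.1332) = 329.7·0.58616 = 193.257.
Rounded: 193.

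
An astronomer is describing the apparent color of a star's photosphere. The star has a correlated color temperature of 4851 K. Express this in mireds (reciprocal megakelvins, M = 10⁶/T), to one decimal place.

M = 10⁶ / 4851 = 206.143 → 206.1 mireds.

206.1 mireds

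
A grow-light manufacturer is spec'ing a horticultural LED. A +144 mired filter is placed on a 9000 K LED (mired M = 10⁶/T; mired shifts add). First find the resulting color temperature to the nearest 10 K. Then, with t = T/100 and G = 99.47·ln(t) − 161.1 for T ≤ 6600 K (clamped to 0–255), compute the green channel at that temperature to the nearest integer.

M_in = 10⁶/9000 = 111.11; M_out = 111.11 + (+144) = 255.11.
T_out = 10⁶/255.11 = 3919.9 K → 3920 K; t = 39.2.
G = 99.47·ln 39.2 − 161.1 = 99.47·3.6687 − 161.1 = 203.823.
Rounded: 204.

204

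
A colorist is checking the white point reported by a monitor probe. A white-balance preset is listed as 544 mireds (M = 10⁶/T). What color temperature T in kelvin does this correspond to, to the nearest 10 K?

T = 10⁶ / 544 = 1838.24 K → 1840 K.

1840 K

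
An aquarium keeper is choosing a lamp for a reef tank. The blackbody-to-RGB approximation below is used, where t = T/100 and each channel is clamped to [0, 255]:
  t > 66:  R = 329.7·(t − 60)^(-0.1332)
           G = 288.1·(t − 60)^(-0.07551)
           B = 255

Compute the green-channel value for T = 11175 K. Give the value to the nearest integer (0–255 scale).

214

t = 11175/100 = 111.75; the t > 66 branch applies.
G = 288.1·(111.75 − 60)^(-0.07551) = 288.1·51.75^(-0.07551) = 288.1·0.74231 = 213.858.
Rounded: 214.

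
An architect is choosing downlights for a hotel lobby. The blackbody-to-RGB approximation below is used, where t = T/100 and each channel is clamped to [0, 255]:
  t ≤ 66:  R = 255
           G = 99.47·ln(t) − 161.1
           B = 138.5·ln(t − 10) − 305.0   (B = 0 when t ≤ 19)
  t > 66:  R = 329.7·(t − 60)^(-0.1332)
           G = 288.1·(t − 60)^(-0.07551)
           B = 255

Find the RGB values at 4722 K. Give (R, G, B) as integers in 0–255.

(255, 222, 196)

t = 4722/100 = 47.22; the t ≤ 66 branch applies.
R = 255 by definition for t ≤ 66.
G = 99.47·ln 47.22 − 161.1 = 99.47·3.8548 − 161.1 = 222.339.
B = 138.5·ln(47.22 − 10) − 305.0 = 138.5·ln 37.22 − 305.0 = 138.5·3.6168 − 305.0 = 195.933.
Rounded: (255, 222, 196).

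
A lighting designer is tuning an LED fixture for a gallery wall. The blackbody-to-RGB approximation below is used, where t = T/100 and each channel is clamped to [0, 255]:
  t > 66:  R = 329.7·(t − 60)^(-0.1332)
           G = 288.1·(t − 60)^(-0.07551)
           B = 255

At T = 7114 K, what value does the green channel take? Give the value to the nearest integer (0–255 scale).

240

t = 7114/100 = 71.14; the t > 66 branch applies.
G = 288.1·(71.14 − 60)^(-0.07551) = 288.1·11.14^(-0.07551) = 288.1·0.83358 = 240.156.
Rounded: 240.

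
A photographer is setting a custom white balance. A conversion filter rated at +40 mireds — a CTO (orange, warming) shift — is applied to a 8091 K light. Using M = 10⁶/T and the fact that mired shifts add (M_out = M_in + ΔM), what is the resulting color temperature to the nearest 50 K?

M_in = 10⁶/8091 = 123.59 mireds.
M_out = 123.59 + (+40) = 163.59 mireds.
T_out = 10⁶/163.59 = 6112.7 K → 6100 K.

6100 K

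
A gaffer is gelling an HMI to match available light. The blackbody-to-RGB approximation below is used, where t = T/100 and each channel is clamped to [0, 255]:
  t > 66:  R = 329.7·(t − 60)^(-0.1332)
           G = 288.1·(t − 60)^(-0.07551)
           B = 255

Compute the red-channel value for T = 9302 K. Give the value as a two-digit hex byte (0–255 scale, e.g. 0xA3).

t = 9302/100 = 93.02; the t > 66 branch applies.
R = 329.7·(93.02 − 60)^(-0.1332) = 329.7·33.02^(-0.1332) = 329.7·0.62762 = 206.927.
Rounded: 207; in hex, 0xCF.

0xCF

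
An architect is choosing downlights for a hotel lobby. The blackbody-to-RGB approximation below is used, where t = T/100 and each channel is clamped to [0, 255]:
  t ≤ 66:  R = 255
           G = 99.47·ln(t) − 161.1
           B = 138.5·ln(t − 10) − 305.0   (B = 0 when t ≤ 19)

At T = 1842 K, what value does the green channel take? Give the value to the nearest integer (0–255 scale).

t = 1842/100 = 18.42; the t ≤ 66 branch applies.
G = 99.47·ln 18.42 − 161.1 = 99.47·2.9134 − 161.1 = 128.700.
Rounded: 129.

129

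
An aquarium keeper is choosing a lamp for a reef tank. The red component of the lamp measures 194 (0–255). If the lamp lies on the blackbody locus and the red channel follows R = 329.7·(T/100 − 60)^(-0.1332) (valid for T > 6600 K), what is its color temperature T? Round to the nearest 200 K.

11400 K

(t − 60)^(-0.1332) = 194/329.7 = 0.58841.
t − 60 = 0.58841^(1/-0.1332) = 0.58841^(-7.508) = 53.593, so t = 113.593.
T = 100·t = 11359 K → 11400 K to the nearest 200 K.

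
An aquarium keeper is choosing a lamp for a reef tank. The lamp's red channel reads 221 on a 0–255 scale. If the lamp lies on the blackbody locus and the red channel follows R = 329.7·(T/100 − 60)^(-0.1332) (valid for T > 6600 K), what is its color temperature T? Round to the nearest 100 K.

(t − 60)^(-0.1332) = 221/329.7 = 0.67031.
t − 60 = 0.67031^(1/-0.1332) = 0.67031^(-7.508) = 20.149, so t = 80.149.
T = 100·t = 8015 K → 8000 K to the nearest 100 K.

8000 K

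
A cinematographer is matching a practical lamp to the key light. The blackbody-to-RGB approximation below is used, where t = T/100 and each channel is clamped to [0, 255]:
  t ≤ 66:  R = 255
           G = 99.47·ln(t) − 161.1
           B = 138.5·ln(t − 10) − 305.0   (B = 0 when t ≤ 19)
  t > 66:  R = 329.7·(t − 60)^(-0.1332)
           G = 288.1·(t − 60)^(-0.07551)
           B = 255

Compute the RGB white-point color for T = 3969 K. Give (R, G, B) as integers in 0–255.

(255, 205, 165)

t = 3969/100 = 39.69; the t ≤ 66 branch applies.
R = 255 by definition for t ≤ 66.
G = 99.47·ln 39.69 − 161.1 = 99.47·3.6811 − 161.1 = 205.059.
B = 138.5·ln(39.69 − 10) − 305.0 = 138.5·ln 29.69 − 305.0 = 138.5·3.3908 − 305.0 = 164.627.
Rounded: (255, 205, 165).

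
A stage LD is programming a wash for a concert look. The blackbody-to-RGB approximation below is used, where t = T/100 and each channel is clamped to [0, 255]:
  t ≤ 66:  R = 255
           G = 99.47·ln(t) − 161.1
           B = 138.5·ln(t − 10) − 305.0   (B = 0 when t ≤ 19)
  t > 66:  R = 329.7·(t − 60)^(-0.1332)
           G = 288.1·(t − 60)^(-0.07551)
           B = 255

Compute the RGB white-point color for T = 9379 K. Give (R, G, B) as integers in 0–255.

t = 9379/100 = 93.79; the t > 66 branch applies.
R = 329.7·(93.79 − 60)^(-0.1332) = 329.7·33.79^(-0.1332) = 329.7·0.62570 = 206.293.
G = 288.1·(93.79 − 60)^(-0.07551) = 288.1·33.79^(-0.07551) = 288.1·0.76659 = 220.854.
B = 255 by definition for t > 66.
Rounded: (206, 221, 255).

(206, 221, 255)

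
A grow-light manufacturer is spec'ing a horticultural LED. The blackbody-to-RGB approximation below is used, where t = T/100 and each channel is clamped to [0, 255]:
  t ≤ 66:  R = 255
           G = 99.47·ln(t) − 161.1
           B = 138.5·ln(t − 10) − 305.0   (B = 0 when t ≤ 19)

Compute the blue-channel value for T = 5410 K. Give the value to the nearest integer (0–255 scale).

219

t = 5410/100 = 54.1; the t ≤ 66 branch applies.
B = 138.5·ln(54.1 − 10) − 305.0 = 138.5·ln 44.1 − 305.0 = 138.5·3.7865 − 305.0 = 219.425.
Rounded: 219.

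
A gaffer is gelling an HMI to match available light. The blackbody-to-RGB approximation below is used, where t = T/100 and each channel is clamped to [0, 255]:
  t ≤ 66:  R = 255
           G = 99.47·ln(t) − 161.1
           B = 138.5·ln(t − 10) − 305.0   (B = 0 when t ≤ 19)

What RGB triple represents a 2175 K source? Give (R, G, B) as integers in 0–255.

(255, 145, 36)

t = 2175/100 = 21.75; the t ≤ 66 branch applies.
R = 255 by definition for t ≤ 66.
G = 99.47·ln 21.75 − 161.1 = 99.47·3.0796 − 161.1 = 145.229.
B = 138.5·ln(21.75 − 10) − 305.0 = 138.5·ln 11.75 − 305.0 = 138.5·2.4639 − 305.0 = 36.244.
Rounded: (255, 145, 36).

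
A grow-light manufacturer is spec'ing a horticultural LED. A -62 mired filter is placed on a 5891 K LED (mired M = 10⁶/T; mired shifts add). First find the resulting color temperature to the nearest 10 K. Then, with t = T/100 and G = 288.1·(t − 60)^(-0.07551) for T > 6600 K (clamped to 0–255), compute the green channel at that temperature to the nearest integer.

M_in = 10⁶/5891 = 169.75; M_out = 169.75 + (-62) = 107.75.
T_out = 10⁶/107.75 = 9280.7 K → 9280 K; t = 92.8.
G = 288.1·(92.8 − 60)^(-0.07551) = 288.1·32.8^(-0.07551) = 288.1·0.76831 = 221.350.
Rounded: 221.

221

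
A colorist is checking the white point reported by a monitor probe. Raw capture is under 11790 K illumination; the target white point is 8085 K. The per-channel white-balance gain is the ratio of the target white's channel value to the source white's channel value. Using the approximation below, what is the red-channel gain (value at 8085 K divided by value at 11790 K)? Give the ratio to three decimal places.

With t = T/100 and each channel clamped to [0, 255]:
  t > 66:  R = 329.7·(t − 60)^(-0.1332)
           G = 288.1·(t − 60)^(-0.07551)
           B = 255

At 11790 K (t = 117.9):
  R = 329.7·(117.9 − 60)^(-0.1332) = 329.7·57.9^(-0.1332) = 329.7·0.58239 = 192.013.
At 8085 K (t = 80.85):
  R = 329.7·(80.85 − 60)^(-0.1332) = 329.7·20.85^(-0.1332) = 329.7·0.66726 = 219.996.
Gain = 219.996 / 192.013 = 1.1457 → 1.146.

1.146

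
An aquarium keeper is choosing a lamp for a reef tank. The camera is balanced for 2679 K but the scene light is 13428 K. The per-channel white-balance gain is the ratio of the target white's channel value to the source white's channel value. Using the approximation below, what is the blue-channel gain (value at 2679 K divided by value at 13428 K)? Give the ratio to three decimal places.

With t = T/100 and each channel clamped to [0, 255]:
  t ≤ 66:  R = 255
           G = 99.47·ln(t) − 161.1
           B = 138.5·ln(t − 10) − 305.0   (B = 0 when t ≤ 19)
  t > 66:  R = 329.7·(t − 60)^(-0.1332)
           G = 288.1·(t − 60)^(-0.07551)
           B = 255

0.336

At 13428 K (t = 134.28):
  B = 255 by definition for t > 66.
At 2679 K (t = 26.79):
  B = 138.5·ln(26.79 − 10) − 305.0 = 138.5·ln 16.79 − 305.0 = 138.5·2.8208 − 305.0 = 85.679.
Gain = 85.679 / 255.000 = 0.3360 → 0.336.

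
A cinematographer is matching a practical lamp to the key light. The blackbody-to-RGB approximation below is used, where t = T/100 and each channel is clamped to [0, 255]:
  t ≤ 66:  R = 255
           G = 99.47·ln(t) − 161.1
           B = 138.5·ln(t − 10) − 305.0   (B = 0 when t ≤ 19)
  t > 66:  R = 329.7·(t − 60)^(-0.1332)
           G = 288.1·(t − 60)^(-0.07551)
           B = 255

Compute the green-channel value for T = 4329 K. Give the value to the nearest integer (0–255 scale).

t = 4329/100 = 43.29; the t ≤ 66 branch applies.
G = 99.47·ln 43.29 − 161.1 = 99.47·3.7679 − 161.1 = 213.695.
Rounded: 214.

214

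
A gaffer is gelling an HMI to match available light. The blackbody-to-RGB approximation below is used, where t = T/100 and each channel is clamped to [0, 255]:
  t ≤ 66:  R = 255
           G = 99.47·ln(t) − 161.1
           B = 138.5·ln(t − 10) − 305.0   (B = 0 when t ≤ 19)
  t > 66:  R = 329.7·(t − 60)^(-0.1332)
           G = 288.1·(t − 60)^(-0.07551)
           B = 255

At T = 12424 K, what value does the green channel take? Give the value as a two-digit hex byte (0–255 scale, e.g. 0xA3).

0xD2

t = 12424/100 = 124.24; the t > 66 branch applies.
G = 288.1·(124.24 − 60)^(-0.07551) = 288.1·64.24^(-0.07551) = 288.1·0.73029 = 210.395.
Rounded: 210; in hex, 0xD2.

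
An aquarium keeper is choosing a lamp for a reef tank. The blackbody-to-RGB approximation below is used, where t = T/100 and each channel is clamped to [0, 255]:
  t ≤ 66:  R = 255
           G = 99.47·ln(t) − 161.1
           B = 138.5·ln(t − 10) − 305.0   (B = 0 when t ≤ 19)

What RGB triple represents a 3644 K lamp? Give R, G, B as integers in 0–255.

R=255, G=197, B=149

t = 3644/100 = 36.44; the t ≤ 66 branch applies.
R = 255 by definition for t ≤ 66.
G = 99.47·ln 36.44 − 161.1 = 99.47·3.5957 − 161.1 = 196.561.
B = 138.5·ln(36.44 − 10) − 305.0 = 138.5·ln 26.44 − 305.0 = 138.5·3.2749 − 305.0 = 148.571.
Rounded: (255, 197, 149).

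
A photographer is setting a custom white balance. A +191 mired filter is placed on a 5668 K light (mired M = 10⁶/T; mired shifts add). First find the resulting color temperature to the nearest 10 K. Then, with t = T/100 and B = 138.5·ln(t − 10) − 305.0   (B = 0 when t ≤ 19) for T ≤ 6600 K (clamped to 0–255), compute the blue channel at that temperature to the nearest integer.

M_in = 10⁶/5668 = 176.43; M_out = 176.43 + (+191) = 367.43.
T_out = 10⁶/367.43 = 2721.6 K → 2720 K; t = 27.2.
B = 138.5·ln(27.2 − 10) − 305.0 = 138.5·ln 17.2 − 305.0 = 138.5·2.8449 − 305.0 = 89.020.
Rounded: 89.

89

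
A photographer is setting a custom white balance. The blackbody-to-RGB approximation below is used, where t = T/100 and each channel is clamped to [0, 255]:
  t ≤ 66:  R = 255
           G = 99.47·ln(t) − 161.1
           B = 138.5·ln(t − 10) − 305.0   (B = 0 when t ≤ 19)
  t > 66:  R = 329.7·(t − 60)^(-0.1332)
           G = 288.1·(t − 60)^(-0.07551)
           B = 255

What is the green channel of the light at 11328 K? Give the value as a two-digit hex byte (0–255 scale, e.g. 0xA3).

t = 11328/100 = 113.28; the t > 66 branch applies.
G = 288.1·(113.28 − 60)^(-0.07551) = 288.1·53.28^(-0.07551) = 288.1·0.74067 = 213.388.
Rounded: 213; in hex, 0xD5.

0xD5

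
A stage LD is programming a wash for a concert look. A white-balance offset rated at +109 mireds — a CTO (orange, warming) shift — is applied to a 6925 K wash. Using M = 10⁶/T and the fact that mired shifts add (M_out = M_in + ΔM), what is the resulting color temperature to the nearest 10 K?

M_in = 10⁶/6925 = 144.40 mireds.
M_out = 144.40 + (+109) = 253.40 mireds.
T_out = 10⁶/253.40 = 3946.3 K → 3950 K.

3950 K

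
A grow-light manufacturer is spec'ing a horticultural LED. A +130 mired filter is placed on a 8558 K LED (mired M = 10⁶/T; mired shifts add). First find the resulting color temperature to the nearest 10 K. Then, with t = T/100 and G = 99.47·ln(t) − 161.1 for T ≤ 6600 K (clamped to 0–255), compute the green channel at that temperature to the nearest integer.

207

M_in = 10⁶/8558 = 116.85; M_out = 116.85 + (+130) = 246.85.
T_out = 10⁶/246.85 = 4051.0 K → 4050 K; t = 40.5.
G = 99.47·ln 40.5 − 161.1 = 99.47·3.7013 − 161.1 = 207.069.
Rounded: 207.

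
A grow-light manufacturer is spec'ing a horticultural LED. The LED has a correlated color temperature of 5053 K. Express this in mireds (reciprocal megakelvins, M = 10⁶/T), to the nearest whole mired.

198 mireds

M = 10⁶ / 5053 = 197.902 → 198 mireds.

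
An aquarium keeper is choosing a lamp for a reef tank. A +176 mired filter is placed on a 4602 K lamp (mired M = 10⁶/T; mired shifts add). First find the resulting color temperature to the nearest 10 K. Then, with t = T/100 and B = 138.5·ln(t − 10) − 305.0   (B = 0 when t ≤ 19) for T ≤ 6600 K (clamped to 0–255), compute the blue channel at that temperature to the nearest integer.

74

M_in = 10⁶/4602 = 217.30; M_out = 217.30 + (+176) = 393.30.
T_out = 10⁶/393.30 = 2542.6 K → 2540 K; t = 25.4.
B = 138.5·ln(25.4 − 10) − 305.0 = 138.5·ln 15.4 − 305.0 = 138.5·2.7344 − 305.0 = 73.710.
Rounded: 74.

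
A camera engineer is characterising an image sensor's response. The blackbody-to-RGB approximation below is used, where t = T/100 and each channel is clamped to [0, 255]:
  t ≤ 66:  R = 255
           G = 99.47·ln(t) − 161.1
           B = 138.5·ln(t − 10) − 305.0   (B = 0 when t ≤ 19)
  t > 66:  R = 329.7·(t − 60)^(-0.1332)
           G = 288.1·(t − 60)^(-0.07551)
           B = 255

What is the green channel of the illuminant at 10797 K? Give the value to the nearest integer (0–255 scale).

215

t = 10797/100 = 107.97; the t > 66 branch applies.
G = 288.1·(107.97 − 60)^(-0.07551) = 288.1·47.97^(-0.07551) = 288.1·0.74657 = 215.087.
Rounded: 215.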